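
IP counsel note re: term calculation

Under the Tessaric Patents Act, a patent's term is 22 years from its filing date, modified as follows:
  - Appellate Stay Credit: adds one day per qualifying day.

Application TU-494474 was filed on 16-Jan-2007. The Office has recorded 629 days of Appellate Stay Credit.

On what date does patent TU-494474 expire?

Base term: filing date + 22 years → 16 January 2029.
Appellate Stay Credit: +629 days → 7 October 2030.

2030-10-07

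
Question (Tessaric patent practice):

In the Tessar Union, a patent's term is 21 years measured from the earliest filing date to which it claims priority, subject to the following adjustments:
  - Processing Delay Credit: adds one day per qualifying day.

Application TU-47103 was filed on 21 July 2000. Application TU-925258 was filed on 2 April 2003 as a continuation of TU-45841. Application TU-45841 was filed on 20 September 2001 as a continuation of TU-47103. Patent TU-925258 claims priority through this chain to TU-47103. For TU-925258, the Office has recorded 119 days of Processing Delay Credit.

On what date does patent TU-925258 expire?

Earliest priority filing: 21 July 2000.
Base term: 21 July 2000 + 21 years → 21 July 2021.
Processing Delay Credit: +119 days → 17 November 2021.

November 17, 2021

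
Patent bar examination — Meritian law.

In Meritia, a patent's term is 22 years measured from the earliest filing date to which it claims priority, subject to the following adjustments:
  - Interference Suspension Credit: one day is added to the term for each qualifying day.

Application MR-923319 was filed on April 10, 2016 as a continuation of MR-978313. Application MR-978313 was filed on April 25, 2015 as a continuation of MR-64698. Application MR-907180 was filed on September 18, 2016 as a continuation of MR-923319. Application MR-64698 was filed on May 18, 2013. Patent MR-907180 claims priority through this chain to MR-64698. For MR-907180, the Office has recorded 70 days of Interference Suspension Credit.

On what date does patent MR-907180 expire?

Earliest priority filing: 18 May 2013.
Base term: 18 May 2013 + 22 years → 18 May 2035.
Interference Suspension Credit: +70 days → 27 July 2035.

July 27, 2035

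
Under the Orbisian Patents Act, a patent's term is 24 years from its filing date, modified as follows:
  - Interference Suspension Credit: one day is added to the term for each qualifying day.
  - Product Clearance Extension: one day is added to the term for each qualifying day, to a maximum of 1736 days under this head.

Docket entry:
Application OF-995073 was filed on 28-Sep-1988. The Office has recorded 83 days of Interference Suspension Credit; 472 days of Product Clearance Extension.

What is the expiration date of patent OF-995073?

Base term: filing date + 24 years → 28 September 2012.
Interference Suspension Credit: +83 days → 20 December 2012.
Product Clearance Extension: 472 days (within the 1736-day cap) → +472 days → 6 April 2014.

April 6, 2014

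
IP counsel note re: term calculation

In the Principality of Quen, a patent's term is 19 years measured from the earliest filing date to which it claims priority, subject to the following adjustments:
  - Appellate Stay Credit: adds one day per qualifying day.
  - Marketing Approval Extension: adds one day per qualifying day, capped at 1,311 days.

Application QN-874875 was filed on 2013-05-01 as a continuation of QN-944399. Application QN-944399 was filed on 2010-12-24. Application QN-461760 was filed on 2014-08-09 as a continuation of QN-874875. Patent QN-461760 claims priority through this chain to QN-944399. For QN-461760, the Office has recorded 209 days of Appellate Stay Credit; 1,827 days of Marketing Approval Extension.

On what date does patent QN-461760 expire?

February 21, 2034

Earliest priority filing: 24 December 2010.
Base term: 24 December 2010 + 19 years → 24 December 2029.
Appellate Stay Credit: +209 days → 21 July 2030.
Marketing Approval Extension: 1827 days claimed exceeds the 1311-day cap, so +1311 days → 21 February 2034.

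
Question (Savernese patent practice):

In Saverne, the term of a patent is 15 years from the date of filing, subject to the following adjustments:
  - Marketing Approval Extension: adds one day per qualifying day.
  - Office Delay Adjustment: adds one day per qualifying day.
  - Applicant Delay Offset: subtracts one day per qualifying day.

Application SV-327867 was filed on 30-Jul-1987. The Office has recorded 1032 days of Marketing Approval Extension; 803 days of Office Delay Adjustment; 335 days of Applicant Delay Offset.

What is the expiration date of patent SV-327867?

2006-09-07

Base term: filing date + 15 years → 30 July 2002.
Marketing Approval Extension: +1032 days → 27 May 2005.
Office Delay Adjustment: +803 days → 8 August 2007.
Applicant Delay Offset: −335 days → 7 September 2006.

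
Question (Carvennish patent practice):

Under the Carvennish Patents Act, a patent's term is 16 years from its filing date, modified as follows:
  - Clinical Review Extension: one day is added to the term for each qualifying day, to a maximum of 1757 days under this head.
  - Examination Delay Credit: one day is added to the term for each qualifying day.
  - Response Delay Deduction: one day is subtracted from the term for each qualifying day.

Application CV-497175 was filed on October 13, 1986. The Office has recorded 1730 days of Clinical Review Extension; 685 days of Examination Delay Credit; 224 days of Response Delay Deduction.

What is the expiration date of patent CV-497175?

October 12, 2008

Base term: filing date + 16 years → 13 October 2002.
Clinical Review Extension: 1730 days (within the 1757-day cap) → +1730 days → 9 July 2007.
Examination Delay Credit: +685 days → 24 May 2009.
Response Delay Deduction: −224 days → 12 October 2008.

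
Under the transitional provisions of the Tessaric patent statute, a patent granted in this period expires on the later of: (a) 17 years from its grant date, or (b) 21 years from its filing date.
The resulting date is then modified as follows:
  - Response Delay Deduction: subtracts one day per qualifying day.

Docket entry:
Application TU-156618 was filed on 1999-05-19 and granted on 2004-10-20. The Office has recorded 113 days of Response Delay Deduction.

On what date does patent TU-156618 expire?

June 29, 2021

(a) grant + 17 years → 20 October 2021.
(b) filing + 21 years → 19 May 2020.
Later of the two: 20 October 2021.
Response Delay Deduction: −113 days → 29 June 2021.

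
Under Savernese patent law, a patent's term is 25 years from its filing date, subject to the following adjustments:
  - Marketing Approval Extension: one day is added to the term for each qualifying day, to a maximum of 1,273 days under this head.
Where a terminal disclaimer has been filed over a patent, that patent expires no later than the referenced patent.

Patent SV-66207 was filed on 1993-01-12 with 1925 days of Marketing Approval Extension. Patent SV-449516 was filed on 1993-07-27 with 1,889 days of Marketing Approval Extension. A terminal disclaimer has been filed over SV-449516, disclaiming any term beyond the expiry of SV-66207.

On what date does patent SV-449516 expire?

July 8, 2021

Natural term of SV-449516:
  Base: filing + 25 years → 27 July 2018.
  Marketing Approval Extension: 1889 days claimed exceeds the 1273-day cap, so +1273 days → 20 January 2022.
Expiry of referenced patent SV-66207:
  Base: filing + 25 years → 12 January 2018.
  Marketing Approval Extension: 1925 days claimed exceeds the 1273-day cap, so +1273 days → 8 July 2021.
Terminal disclaimer: SV-449516 expires on the earlier of 20 January 2022 and 8 July 2021.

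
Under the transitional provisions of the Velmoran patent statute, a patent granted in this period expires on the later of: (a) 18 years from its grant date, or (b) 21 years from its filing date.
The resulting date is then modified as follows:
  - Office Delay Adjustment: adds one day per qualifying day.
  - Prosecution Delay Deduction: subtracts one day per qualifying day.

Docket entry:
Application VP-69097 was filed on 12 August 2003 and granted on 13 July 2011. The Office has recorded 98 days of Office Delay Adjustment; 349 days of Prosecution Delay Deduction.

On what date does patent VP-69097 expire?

(a) grant + 18 years → 13 July 2029.
(b) filing + 21 years → 12 August 2024.
Later of the two: 13 July 2029.
Office Delay Adjustment: +98 days → 19 October 2029.
Prosecution Delay Deduction: −349 days → 4 November 2028.

November 4, 2028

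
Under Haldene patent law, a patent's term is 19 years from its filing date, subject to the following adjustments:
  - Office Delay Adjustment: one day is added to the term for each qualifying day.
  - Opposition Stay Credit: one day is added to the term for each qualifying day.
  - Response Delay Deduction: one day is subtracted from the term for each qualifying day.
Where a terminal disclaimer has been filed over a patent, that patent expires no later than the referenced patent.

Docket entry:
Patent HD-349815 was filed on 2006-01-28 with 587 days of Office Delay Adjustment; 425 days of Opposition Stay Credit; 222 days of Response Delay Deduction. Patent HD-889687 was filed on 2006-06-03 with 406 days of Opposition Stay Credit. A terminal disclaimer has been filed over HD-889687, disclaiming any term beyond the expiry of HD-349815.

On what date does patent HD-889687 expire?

July 14, 2026

Natural term of HD-889687:
  Base: filing + 19 years → 3 June 2025.
  Opposition Stay Credit: +406 days → 14 July 2026.
Expiry of referenced patent HD-349815:
  Base: filing + 19 years → 28 January 2025.
  Office Delay Adjustment: +587 days → 7 September 2026.
  Opposition Stay Credit: +425 days → 6 November 2027.
  Response Delay Deduction: −222 days → 29 March 2027.
Terminal disclaimer: HD-889687 expires on the earlier of 14 July 2026 and 29 March 2027.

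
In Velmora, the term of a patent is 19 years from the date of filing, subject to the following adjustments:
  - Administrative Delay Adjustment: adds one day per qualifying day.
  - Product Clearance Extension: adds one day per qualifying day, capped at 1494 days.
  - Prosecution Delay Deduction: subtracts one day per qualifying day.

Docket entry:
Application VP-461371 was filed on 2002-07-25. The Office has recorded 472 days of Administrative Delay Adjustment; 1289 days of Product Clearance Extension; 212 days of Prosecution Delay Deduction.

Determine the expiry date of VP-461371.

October 21, 2025

Base term: filing date + 19 years → 25 July 2021.
Administrative Delay Adjustment: +472 days → 9 November 2022.
Product Clearance Extension: 1289 days (within the 1494-day cap) → +1289 days → 21 May 2026.
Prosecution Delay Deduction: −212 days → 21 October 2025.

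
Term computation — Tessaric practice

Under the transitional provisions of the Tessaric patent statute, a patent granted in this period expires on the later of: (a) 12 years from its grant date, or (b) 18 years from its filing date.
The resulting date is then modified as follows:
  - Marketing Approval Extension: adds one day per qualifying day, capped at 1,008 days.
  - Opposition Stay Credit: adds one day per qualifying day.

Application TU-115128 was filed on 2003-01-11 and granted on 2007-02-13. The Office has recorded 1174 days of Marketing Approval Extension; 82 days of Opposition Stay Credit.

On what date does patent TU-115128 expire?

2024-01-06

(a) grant + 12 years → 13 February 2019.
(b) filing + 18 years → 11 January 2021.
Later of the two: 11 January 2021.
Marketing Approval Extension: 1174 days claimed exceeds the 1008-day cap, so +1008 days → 16 October 2023.
Opposition Stay Credit: +82 days → 6 January 2024.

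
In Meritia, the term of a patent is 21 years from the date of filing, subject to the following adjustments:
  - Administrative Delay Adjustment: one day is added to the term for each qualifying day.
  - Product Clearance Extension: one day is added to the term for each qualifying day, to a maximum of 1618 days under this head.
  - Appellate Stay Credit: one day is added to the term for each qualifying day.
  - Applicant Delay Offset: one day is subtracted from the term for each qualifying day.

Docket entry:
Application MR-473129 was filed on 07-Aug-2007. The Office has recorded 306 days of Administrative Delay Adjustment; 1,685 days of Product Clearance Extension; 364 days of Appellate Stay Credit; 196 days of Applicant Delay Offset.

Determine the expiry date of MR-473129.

2034-04-30

Base term: filing date + 21 years → 7 August 2028.
Administrative Delay Adjustment: +306 days → 9 June 2029.
Product Clearance Extension: 1685 days claimed exceeds the 1618-day cap, so +1618 days → 13 November 2033.
Appellate Stay Credit: +364 days → 12 November 2034.
Applicant Delay Offset: −196 days → 30 April 2034.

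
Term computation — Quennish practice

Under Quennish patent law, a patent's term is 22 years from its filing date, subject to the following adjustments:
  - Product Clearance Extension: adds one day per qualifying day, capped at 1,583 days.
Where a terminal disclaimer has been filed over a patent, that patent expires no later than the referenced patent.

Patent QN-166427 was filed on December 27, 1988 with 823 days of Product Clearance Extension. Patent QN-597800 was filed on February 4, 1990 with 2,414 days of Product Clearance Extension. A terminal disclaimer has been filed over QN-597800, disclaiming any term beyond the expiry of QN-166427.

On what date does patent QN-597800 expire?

Natural term of QN-597800:
  Base: filing + 22 years → 4 February 2012.
  Product Clearance Extension: 2414 days claimed exceeds the 1583-day cap, so +1583 days → 5 June 2016.
Expiry of referenced patent QN-166427:
  Base: filing + 22 years → 27 December 2010.
  Product Clearance Extension: 823 days (within the 1583-day cap) → +823 days → 29 March 2013.
Terminal disclaimer: QN-597800 expires on the earlier of 5 June 2016 and 29 March 2013.

2013-03-29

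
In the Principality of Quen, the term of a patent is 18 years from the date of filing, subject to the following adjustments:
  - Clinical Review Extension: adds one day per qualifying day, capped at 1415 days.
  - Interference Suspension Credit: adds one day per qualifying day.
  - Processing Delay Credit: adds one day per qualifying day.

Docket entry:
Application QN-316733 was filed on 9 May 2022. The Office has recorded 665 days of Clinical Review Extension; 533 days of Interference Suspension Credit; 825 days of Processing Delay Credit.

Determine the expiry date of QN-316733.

Base term: filing date + 18 years → 9 May 2040.
Clinical Review Extension: 665 days (within the 1415-day cap) → +665 days → 5 March 2042.
Interference Suspension Credit: +533 days → 20 August 2043.
Processing Delay Credit: +825 days → 22 November 2045.

November 22, 2045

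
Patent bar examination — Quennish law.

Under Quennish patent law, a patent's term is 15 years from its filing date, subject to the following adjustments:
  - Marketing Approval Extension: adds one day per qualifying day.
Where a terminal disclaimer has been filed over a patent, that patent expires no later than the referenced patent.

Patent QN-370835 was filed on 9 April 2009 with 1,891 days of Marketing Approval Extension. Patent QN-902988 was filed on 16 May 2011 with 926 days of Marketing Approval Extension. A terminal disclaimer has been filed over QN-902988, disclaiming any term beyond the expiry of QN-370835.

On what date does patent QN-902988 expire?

Natural term of QN-902988:
  Base: filing + 15 years → 16 May 2026.
  Marketing Approval Extension: +926 days → 27 November 2028.
Expiry of referenced patent QN-370835:
  Base: filing + 15 years → 9 April 2024.
  Marketing Approval Extension: +1891 days → 13 June 2029.
Terminal disclaimer: QN-902988 expires on the earlier of 27 November 2028 and 13 June 2029.

November 27, 2028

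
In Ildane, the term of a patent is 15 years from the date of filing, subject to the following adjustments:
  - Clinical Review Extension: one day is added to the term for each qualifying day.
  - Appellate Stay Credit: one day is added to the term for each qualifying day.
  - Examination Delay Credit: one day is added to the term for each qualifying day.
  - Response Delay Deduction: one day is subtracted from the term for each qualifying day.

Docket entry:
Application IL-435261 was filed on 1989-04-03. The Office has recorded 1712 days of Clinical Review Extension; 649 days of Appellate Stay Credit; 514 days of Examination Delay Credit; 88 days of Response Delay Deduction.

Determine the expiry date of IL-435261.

November 20, 2011

Base term: filing date + 15 years → 3 April 2004.
Clinical Review Extension: +1712 days → 10 December 2008.
Appellate Stay Credit: +649 days → 20 September 2010.
Examination Delay Credit: +514 days → 16 February 2012.
Response Delay Deduction: −88 days → 20 November 2011.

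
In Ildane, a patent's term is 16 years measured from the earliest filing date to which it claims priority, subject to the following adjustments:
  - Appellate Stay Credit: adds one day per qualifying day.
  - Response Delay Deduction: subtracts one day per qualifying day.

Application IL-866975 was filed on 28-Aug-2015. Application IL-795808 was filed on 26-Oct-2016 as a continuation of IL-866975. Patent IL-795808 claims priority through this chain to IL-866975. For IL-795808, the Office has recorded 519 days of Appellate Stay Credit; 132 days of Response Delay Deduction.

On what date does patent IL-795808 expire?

2032-09-18

Earliest priority filing: 28 August 2015.
Base term: 28 August 2015 + 16 years → 28 August 2031.
Appellate Stay Credit: +519 days → 28 January 2033.
Response Delay Deduction: −132 days → 18 September 2032.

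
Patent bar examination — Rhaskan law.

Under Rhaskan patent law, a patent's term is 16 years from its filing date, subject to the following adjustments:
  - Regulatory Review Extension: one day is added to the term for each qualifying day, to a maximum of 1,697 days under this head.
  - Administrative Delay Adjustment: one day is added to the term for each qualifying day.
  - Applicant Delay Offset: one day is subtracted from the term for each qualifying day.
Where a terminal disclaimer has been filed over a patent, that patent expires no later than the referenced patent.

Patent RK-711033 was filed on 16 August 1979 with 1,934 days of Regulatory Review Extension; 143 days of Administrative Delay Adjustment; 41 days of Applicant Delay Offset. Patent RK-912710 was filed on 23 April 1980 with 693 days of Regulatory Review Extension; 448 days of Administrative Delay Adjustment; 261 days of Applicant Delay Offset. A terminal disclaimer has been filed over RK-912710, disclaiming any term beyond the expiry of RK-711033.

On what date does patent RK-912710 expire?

September 20, 1998

Natural term of RK-912710:
  Base: filing + 16 years → 23 April 1996.
  Regulatory Review Extension: 693 days (within the 1697-day cap) → +693 days → 17 March 1998.
  Administrative Delay Adjustment: +448 days → 8 June 1999.
  Applicant Delay Offset: −261 days → 20 September 1998.
Expiry of referenced patent RK-711033:
  Base: filing + 16 years → 16 August 1995.
  Regulatory Review Extension: 1934 days claimed exceeds the 1697-day cap, so +1697 days → 8 April 2000.
  Administrative Delay Adjustment: +143 days → 29 August 2000.
  Applicant Delay Offset: −41 days → 19 July 2000.
Terminal disclaimer: RK-912710 expires on the earlier of 20 September 1998 and 19 July 2000.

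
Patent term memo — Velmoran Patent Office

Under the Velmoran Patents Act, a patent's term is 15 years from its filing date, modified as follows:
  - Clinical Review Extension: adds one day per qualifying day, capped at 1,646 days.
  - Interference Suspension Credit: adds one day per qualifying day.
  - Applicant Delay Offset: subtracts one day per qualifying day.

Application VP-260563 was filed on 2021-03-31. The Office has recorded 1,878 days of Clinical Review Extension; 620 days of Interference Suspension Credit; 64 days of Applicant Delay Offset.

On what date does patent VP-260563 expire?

Base term: filing date + 15 years → 31 March 2036.
Clinical Review Extension: 1878 days claimed exceeds the 1646-day cap, so +1646 days → 2 October 2040.
Interference Suspension Credit: +620 days → 14 June 2042.
Applicant Delay Offset: −64 days → 11 April 2042.

April 11, 2042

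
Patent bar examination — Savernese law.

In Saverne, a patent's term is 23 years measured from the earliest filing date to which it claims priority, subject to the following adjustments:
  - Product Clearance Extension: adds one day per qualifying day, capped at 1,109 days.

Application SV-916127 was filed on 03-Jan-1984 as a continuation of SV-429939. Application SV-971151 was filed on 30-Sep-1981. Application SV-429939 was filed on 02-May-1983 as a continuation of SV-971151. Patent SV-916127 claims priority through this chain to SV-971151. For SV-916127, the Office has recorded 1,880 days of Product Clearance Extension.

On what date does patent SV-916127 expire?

2007-10-14

Earliest priority filing: 30 September 1981.
Base term: 30 September 1981 + 23 years → 30 September 2004.
Product Clearance Extension: 1880 days claimed exceeds the 1109-day cap, so +1109 days → 14 October 2007.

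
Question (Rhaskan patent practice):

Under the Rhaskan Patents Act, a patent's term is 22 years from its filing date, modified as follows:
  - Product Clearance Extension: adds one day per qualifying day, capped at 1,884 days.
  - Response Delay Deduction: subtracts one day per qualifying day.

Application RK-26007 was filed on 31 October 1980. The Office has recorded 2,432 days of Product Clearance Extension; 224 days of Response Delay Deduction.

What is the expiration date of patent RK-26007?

Base term: filing date + 22 years → 31 October 2002.
Product Clearance Extension: 2432 days claimed exceeds the 1884-day cap, so +1884 days → 28 December 2007.
Response Delay Deduction: −224 days → 18 May 2007.

2007-05-18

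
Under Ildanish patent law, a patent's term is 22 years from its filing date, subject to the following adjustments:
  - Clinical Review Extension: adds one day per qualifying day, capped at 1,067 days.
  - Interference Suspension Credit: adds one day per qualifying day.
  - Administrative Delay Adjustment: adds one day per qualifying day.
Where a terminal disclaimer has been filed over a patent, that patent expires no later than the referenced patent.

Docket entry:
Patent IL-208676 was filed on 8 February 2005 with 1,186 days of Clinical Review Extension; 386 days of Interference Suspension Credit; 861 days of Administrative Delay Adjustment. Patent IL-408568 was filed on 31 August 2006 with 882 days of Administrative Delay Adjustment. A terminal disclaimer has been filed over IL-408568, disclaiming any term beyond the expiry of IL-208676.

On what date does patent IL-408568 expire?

2031-01-30

Natural term of IL-408568:
  Base: filing + 22 years → 31 August 2028.
  Administrative Delay Adjustment: +882 days → 30 January 2031.
Expiry of referenced patent IL-208676:
  Base: filing + 22 years → 8 February 2027.
  Clinical Review Extension: 1186 days claimed exceeds the 1067-day cap, so +1067 days → 10 January 2030.
  Interference Suspension Credit: +386 days → 31 January 2031.
  Administrative Delay Adjustment: +861 days → 10 June 2033.
Terminal disclaimer: IL-408568 expires on the earlier of 30 January 2031 and 10 June 2033.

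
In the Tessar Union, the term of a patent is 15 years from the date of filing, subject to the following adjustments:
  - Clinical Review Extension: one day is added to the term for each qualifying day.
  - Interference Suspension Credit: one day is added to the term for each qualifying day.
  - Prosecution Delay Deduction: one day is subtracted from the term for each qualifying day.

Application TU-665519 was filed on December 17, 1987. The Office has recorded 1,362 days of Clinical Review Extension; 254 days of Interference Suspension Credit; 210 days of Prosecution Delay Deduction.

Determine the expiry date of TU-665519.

2006-10-23

Base term: filing date + 15 years → 17 December 2002.
Clinical Review Extension: +1362 days → 9 September 2006.
Interference Suspension Credit: +254 days → 21 May 2007.
Prosecution Delay Deduction: −210 days → 23 October 2006.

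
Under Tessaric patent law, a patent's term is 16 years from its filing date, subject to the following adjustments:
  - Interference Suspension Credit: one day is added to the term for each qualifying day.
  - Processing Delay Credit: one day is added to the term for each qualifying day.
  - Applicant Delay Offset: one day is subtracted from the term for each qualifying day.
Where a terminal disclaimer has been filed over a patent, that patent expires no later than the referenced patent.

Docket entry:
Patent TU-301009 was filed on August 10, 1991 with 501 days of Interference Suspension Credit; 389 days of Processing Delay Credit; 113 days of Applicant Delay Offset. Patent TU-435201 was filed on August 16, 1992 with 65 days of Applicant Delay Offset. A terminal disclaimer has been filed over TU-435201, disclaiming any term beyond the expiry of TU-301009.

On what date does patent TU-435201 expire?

Natural term of TU-435201:
  Base: filing + 16 years → 16 August 2008.
  Applicant Delay Offset: −65 days → 12 June 2008.
Expiry of referenced patent TU-301009:
  Base: filing + 16 years → 10 August 2007.
  Interference Suspension Credit: +501 days → 23 December 2008.
  Processing Delay Credit: +389 days → 16 January 2010.
  Applicant Delay Offset: −113 days → 25 September 2009.
Terminal disclaimer: TU-435201 expires on the earlier of 12 June 2008 and 25 September 2009.

2008-06-12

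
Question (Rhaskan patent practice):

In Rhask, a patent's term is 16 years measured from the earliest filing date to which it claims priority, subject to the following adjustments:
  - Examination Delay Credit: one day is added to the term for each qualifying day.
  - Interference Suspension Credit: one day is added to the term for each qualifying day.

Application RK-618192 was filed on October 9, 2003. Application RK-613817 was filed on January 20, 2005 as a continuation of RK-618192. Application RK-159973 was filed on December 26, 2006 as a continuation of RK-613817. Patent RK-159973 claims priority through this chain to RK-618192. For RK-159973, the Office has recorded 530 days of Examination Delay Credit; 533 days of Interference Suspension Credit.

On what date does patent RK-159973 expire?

Earliest priority filing: 9 October 2003.
Base term: 9 October 2003 + 16 years → 9 October 2019.
Examination Delay Credit: +530 days → 22 March 2021.
Interference Suspension Credit: +533 days → 6 September 2022.

2022-09-06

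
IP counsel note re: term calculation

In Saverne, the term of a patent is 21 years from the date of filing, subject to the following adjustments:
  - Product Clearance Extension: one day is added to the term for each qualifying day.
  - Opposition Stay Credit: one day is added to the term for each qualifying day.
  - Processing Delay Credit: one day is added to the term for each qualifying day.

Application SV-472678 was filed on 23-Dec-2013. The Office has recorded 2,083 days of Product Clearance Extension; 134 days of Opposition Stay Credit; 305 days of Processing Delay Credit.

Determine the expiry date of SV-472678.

Base term: filing date + 21 years → 23 December 2034.
Product Clearance Extension: +2083 days → 5 September 2040.
Opposition Stay Credit: +134 days → 17 January 2041.
Processing Delay Credit: +305 days → 18 November 2041.

2041-11-18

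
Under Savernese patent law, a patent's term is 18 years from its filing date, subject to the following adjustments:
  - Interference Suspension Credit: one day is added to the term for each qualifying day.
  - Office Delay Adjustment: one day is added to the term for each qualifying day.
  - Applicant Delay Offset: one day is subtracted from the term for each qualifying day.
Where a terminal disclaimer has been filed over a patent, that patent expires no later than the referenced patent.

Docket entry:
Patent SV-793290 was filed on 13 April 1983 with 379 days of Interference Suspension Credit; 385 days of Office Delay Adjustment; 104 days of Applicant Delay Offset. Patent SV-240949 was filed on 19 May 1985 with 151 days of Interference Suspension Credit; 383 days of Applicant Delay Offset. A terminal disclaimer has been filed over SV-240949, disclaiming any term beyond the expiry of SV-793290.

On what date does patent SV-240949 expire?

Natural term of SV-240949:
  Base: filing + 18 years → 19 May 2003.
  Interference Suspension Credit: +151 days → 17 October 2003.
  Applicant Delay Offset: −383 days → 29 September 2002.
Expiry of referenced patent SV-793290:
  Base: filing + 18 years → 13 April 2001.
  Interference Suspension Credit: +379 days → 27 April 2002.
  Office Delay Adjustment: +385 days → 17 May 2003.
  Applicant Delay Offset: −104 days → 2 February 2003.
Terminal disclaimer: SV-240949 expires on the earlier of 29 September 2002 and 2 February 2003.

2002-09-29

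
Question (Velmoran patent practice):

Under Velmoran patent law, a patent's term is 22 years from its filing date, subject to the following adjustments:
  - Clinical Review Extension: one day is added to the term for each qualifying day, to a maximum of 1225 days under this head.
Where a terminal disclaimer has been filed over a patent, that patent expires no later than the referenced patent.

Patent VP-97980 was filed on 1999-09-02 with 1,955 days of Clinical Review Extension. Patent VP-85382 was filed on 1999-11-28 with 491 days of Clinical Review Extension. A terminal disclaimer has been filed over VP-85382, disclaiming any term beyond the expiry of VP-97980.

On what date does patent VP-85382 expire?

2023-04-03

Natural term of VP-85382:
  Base: filing + 22 years → 28 November 2021.
  Clinical Review Extension: 491 days (within the 1225-day cap) → +491 days → 3 April 2023.
Expiry of referenced patent VP-97980:
  Base: filing + 22 years → 2 September 2021.
  Clinical Review Extension: 1955 days claimed exceeds the 1225-day cap, so +1225 days → 9 January 2025.
Terminal disclaimer: VP-85382 expires on the earlier of 3 April 2023 and 9 January 2025.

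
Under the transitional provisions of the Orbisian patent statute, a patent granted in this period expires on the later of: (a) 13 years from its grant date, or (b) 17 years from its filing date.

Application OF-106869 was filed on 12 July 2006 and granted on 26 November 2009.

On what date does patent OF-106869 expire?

2023-07-12

(a) grant + 13 years → 26 November 2022.
(b) filing + 17 years → 12 July 2023.
Later of the two: 12 July 2023.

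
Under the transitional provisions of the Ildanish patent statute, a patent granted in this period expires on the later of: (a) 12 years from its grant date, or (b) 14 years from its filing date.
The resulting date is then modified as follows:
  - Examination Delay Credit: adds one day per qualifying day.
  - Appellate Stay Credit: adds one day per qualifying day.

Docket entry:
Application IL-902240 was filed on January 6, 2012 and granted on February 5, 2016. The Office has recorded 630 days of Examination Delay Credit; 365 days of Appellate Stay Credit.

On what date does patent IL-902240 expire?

October 27, 2030

(a) grant + 12 years → 5 February 2028.
(b) filing + 14 years → 6 January 2026.
Later of the two: 5 February 2028.
Examination Delay Credit: +630 days → 27 October 2029.
Appellate Stay Credit: +365 days → 27 October 2030.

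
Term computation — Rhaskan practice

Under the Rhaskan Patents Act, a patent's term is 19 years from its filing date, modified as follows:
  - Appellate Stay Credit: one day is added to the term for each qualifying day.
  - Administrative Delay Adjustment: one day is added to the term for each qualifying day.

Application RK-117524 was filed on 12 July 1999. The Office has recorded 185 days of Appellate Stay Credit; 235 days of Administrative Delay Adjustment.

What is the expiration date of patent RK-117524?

September 5, 2019

Base term: filing date + 19 years → 12 July 2018.
Appellate Stay Credit: +185 days → 13 January 2019.
Administrative Delay Adjustment: +235 days → 5 September 2019.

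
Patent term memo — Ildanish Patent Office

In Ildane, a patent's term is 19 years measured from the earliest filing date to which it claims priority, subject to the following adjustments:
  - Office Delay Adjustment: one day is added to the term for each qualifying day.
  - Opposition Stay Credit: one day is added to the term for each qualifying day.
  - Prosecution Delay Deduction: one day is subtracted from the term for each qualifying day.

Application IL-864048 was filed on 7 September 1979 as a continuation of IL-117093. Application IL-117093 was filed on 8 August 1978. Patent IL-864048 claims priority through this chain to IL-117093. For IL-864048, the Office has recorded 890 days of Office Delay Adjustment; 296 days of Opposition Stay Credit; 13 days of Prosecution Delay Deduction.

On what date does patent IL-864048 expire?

Earliest priority filing: 8 August 1978.
Base term: 8 August 1978 + 19 years → 8 August 1997.
Office Delay Adjustment: +890 days → 15 January 2000.
Opposition Stay Credit: +296 days → 6 November 2000.
Prosecution Delay Deduction: −13 days → 24 October 2000.

October 24, 2000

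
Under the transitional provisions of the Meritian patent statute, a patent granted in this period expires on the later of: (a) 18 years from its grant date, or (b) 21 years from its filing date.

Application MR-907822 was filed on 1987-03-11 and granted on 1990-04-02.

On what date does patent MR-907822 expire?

April 2, 2008

(a) grant + 18 years → 2 April 2008.
(b) filing + 21 years → 11 March 2008.
Later of the two: 2 April 2008.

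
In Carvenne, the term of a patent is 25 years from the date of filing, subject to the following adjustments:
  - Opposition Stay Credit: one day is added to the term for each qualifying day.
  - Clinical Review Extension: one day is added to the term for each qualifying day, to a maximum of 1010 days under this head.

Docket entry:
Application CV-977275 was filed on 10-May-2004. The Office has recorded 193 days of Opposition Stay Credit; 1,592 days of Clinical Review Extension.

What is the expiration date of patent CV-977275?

August 25, 2032

Base term: filing date + 25 years → 10 May 2029.
Opposition Stay Credit: +193 days → 19 November 2029.
Clinical Review Extension: 1592 days claimed exceeds the 1010-day cap, so +1010 days → 25 August 2032.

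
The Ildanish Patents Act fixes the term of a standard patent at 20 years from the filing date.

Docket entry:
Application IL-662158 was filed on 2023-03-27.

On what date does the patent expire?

Filing date + 20 years → 27 March 2043.

2043-03-27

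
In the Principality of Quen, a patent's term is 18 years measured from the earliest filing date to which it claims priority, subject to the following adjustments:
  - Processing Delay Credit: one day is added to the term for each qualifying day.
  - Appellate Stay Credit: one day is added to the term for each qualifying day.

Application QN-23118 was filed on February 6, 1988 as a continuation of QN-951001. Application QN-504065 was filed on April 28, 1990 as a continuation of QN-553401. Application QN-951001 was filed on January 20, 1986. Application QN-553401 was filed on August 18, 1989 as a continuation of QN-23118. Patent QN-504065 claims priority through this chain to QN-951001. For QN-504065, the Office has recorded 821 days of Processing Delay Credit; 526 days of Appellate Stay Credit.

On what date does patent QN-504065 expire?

Earliest priority filing: 20 January 1986.
Base term: 20 January 1986 + 18 years → 20 January 2004.
Processing Delay Credit: +821 days → 20 April 2006.
Appellate Stay Credit: +526 days → 28 September 2007.

September 28, 2007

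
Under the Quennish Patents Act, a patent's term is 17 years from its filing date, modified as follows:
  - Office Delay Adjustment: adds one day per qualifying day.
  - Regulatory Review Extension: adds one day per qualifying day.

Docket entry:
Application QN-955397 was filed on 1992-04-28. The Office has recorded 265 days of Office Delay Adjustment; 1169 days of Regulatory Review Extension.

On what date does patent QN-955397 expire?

Base term: filing date + 17 years → 28 April 2009.
Office Delay Adjustment: +265 days → 18 January 2010.
Regulatory Review Extension: +1169 days → 1 April 2013.

April 1, 2013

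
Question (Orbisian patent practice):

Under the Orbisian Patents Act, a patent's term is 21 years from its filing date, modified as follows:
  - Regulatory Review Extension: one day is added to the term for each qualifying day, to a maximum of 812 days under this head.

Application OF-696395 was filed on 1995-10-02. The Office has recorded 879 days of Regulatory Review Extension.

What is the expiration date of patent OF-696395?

December 23, 2018

Base term: filing date + 21 years → 2 October 2016.
Regulatory Review Extension: 879 days claimed exceeds the 812-day cap, so +812 days → 23 December 2018.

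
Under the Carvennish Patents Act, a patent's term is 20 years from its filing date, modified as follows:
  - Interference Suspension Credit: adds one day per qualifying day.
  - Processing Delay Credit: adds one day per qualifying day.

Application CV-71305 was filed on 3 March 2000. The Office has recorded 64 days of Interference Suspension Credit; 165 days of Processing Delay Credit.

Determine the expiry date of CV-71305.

2020-10-18

Base term: filing date + 20 years → 3 March 2020.
Interference Suspension Credit: +64 days → 6 May 2020.
Processing Delay Credit: +165 days → 18 October 2020.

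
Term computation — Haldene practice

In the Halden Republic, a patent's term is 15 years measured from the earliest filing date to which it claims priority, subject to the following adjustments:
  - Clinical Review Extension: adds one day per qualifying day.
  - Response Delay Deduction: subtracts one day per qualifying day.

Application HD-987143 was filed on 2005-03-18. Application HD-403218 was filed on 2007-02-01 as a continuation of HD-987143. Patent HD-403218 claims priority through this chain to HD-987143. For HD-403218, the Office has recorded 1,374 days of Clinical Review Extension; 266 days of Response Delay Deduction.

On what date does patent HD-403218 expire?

2023-03-31

Earliest priority filing: 18 March 2005.
Base term: 18 March 2005 + 15 years → 18 March 2020.
Clinical Review Extension: +1374 days → 22 December 2023.
Response Delay Deduction: −266 days → 31 March 2023.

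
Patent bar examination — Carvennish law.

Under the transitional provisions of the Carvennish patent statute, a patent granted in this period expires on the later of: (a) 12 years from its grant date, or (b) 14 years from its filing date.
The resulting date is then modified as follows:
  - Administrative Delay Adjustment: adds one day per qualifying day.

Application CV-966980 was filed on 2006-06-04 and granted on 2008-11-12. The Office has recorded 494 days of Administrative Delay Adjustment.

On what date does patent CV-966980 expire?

March 21, 2022

(a) grant + 12 years → 12 November 2020.
(b) filing + 14 years → 4 June 2020.
Later of the two: 12 November 2020.
Administrative Delay Adjustment: +494 days → 21 March 2022.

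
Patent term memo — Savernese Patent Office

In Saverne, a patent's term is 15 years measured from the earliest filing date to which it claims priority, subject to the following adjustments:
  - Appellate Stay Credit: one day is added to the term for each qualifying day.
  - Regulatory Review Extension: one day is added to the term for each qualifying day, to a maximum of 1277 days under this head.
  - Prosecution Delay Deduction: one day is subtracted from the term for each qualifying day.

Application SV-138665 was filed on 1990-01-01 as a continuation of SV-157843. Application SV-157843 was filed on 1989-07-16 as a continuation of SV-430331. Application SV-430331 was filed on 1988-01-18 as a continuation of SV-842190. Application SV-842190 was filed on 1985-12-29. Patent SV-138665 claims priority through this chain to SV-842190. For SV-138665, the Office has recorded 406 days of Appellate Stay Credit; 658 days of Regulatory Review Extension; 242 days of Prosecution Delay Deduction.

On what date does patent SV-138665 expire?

Earliest priority filing: 29 December 1985.
Base term: 29 December 1985 + 15 years → 29 December 2000.
Appellate Stay Credit: +406 days → 8 February 2002.
Regulatory Review Extension: 658 days (within the 1277-day cap) → +658 days → 28 November 2003.
Prosecution Delay Deduction: −242 days → 31 March 2003.

March 31, 2003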